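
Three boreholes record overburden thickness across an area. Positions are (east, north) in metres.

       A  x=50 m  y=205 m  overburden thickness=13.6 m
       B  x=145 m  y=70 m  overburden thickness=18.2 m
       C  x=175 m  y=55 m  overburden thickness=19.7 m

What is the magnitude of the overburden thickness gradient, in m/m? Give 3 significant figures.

0.0509 m/m

Taking A as reference: B−A = (95, -135, +4.6); C−A = (125, -150, +6.1).
Solve a·Δx + b·Δy = Δd: det = 95·(-150) − 125·(-135) = 2625.
∂d/∂x = [(+4.6)·(-150) − (+6.1)·(-135)] / 2625 = +0.05086
∂d/∂y = [95·(+6.1) − 125·(+4.6)] / 2625 = +0.001714
|∇f| = √(0.05086² + 0.001714²) = 0.05089 m/m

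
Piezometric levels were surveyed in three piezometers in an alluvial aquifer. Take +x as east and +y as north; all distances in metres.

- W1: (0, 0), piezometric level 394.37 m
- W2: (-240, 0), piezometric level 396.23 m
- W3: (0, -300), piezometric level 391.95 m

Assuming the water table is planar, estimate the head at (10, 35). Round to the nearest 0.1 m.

∂h/∂x = (396.23 − 394.37) / (-240 − 0) = -0.007750
∂h/∂y = (391.95 − 394.37) / (-300 − 0) = +0.008067
h(10, 35) = 394.37 + (-0.007750)·(10) + (+0.008067)·(35) = 394.37 -0.078 +0.282 = 394.575 m.

394.6 m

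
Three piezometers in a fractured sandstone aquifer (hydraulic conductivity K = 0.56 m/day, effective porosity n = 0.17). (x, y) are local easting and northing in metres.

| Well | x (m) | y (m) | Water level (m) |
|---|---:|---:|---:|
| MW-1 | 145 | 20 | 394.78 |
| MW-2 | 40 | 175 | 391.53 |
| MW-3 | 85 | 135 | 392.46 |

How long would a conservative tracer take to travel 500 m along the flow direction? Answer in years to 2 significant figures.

23 years

Taking MW-1 as reference: MW-2−MW-1 = (-105, 155, -3.25); MW-3−MW-1 = (-60, 115, -2.32).
Determinant of the coordinate differences = (-105)·115 − (-60)·155 = -2775.
∂h/∂x = [(-3.25)·115 − (-2.32)·155] / -2775 = +0.005099
∂h/∂y = [(-105)·(-2.32) − (-60)·(-3.25)] / -2775 = -0.01751
|∇h| = √(0.005099² + -0.01751²) = 0.01824
Seepage velocity v = K·i/n = 0.56 × 0.01824 / 0.17 = 0.06008 m/day.
t = 500 / 0.06008 = 8322 days = 22.8 years.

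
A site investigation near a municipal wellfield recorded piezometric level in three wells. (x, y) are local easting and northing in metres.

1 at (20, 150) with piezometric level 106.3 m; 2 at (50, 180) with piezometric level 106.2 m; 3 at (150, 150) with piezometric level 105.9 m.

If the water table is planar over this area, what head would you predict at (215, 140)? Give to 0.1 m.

Differences from 1: to 2 (Δx, Δy, Δh) = (30, 30, -0.1); to 3 = (130, 0, -0.4).
Determinant of the coordinate differences = 30·0 − 130·30 = -3900.
∂h/∂x = [(-0.1)·0 − (-0.4)·30] / -3900 = -0.003077
∂h/∂y = [30·(-0.4) − 130·(-0.1)] / -3900 = -0.0002564
h(215, 140) = 106.3 + (-0.003077)·(195) + (-0.0002564)·(-10) = 106.3 -0.600 +0.003 = 105.703 m.

105.7 m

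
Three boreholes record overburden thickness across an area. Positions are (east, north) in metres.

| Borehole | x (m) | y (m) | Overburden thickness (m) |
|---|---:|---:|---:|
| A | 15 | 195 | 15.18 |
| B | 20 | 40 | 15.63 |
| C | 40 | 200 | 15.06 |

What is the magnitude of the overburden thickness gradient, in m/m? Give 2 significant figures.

0.0052 m/m

With d = a·x + b·y + c and A as origin, the differences give:
  5·a + (-155)·b = +0.45
  25·a + 5·b = -0.12
Eliminate b (×5 and ×(-155), subtract): 3900·a = -16.350 → a = ∂d/∂x = -0.004192
Back-substitute: b = ∂d/∂y = -0.003038.
|∇f| = √(-0.004192² + -0.003038²) = 0.005177 m/m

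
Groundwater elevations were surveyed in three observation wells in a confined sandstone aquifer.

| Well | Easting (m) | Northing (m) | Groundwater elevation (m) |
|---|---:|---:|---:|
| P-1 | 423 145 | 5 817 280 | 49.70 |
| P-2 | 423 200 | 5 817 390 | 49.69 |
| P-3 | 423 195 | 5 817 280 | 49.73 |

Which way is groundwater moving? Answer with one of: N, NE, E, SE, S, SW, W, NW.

Differences from P-1: to P-2 (Δx, Δy, Δh) = (55, 110, -0.01); to P-3 = (50, 0, +0.03).
Determinant of the coordinate differences = 55·0 − 50·110 = -5500.
∂h/∂x = [(-0.01)·0 − (+0.03)·110] / -5500 = +0.0006000
∂h/∂y = [55·(+0.03) − 50·(-0.01)] / -5500 = -0.0003909
Flow = −∇h = (-0.0006000 east, +0.0003909 north), which points northwest.

NW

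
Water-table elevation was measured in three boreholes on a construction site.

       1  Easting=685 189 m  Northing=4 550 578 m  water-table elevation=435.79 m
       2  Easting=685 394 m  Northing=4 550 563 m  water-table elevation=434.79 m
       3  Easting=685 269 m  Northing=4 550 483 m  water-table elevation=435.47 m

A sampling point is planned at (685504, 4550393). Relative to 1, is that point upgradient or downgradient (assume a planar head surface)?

Taking 1 as reference: 2−1 = (205, -15, -1.00); 3−1 = (80, -95, -0.32).
Solve a·Δx + b·Δy = Δh: det = 205·(-95) − 80·(-15) = -18275.
∂h/∂x = [(-1.00)·(-95) − (-0.32)·(-15)] / -18275 = -0.004936
∂h/∂y = [205·(-0.32) − 80·(-1.00)] / -18275 = -0.0007880
Head at (685504, 4550393) = 435.79 + (-0.004936)·(315) + (-0.0007880)·(-185) = 434.38 m.
That is lower than the 435.79 m at 1, so the point is downgradient.

downgradient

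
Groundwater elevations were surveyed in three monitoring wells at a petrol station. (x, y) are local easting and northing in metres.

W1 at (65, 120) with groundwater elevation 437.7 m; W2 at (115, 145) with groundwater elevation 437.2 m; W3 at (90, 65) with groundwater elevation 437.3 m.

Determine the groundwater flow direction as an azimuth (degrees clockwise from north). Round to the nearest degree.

101°

With h = a·x + b·y + c and W1 as origin, the differences give:
  50·a + 25·b = -0.5
  25·a + (-55)·b = -0.4
Eliminate b (×(-55) and ×25, subtract): -3375·a = 37.50 → a = ∂h/∂x = -0.01111
Back-substitute: b = ∂h/∂y = +0.002222.
Flow direction (−∇h) has components (+0.01111 E, -0.002222 N).
Azimuth = atan2(E, N) = atan2(+0.01111, -0.002222) = 101.3° ≈ 101°.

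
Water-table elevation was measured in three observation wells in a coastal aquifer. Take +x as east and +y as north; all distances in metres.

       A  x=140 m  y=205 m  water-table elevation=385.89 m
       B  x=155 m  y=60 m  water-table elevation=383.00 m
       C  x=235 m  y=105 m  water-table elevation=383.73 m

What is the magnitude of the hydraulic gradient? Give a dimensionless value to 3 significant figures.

0.0198

Taking A as reference: B−A = (15, -145, -2.89); C−A = (95, -100, -2.16).
Determinant of the coordinate differences = 15·(-100) − 95·(-145) = 12275.
∂h/∂x = [(-2.89)·(-100) − (-2.16)·(-145)] / 12275 = -0.001971
∂h/∂y = [15·(-2.16) − 95·(-2.89)] / 12275 = +0.01973
|∇h| = √(-0.001971² + 0.01973²) = 0.01983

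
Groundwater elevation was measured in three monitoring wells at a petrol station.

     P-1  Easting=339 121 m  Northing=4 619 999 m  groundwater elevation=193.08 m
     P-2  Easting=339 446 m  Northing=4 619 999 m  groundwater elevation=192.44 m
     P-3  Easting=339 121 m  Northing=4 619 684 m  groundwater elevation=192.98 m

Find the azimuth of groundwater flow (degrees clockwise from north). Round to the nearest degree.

099°

∂h/∂x = (192.44 − 193.08) / (339446 − 339121) = -0.001969
∂h/∂y = (192.98 − 193.08) / (4619684 − 4619999) = +0.0003175
Flow direction (−∇h) has components (+0.001969 E, -0.0003175 N).
Azimuth = atan2(E, N) = atan2(+0.001969, -0.0003175) = 99.2° ≈ 099°.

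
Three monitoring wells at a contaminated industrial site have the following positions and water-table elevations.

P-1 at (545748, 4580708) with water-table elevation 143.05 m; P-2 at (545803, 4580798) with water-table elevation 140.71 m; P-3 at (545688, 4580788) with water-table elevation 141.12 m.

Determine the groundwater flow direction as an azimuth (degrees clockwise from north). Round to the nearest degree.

003°

With h = a·x + b·y + c and P-1 as origin, the differences give:
  55·a + 90·b = -2.34
  (-60)·a + 80·b = -1.93
Eliminate b (×80 and ×90, subtract): 9800·a = -13.500 → a = ∂h/∂x = -0.001378
Back-substitute: b = ∂h/∂y = -0.02516.
Flow direction (−∇h) has components (+0.001378 E, +0.02516 N).
Azimuth = atan2(E, N) = atan2(+0.001378, +0.02516) = 3.1° ≈ 003°.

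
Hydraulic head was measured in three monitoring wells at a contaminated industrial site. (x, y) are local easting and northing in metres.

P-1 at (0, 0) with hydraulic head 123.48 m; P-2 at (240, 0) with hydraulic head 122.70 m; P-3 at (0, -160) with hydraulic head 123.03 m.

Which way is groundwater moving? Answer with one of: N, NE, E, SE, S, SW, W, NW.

∂h/∂x = (122.70 − 123.48) / (240 − 0) = -0.003250
∂h/∂y = (123.03 − 123.48) / (-160 − 0) = +0.002813
Flow = −∇h = (+0.003250 east, -0.002813 north), which points southeast.

SE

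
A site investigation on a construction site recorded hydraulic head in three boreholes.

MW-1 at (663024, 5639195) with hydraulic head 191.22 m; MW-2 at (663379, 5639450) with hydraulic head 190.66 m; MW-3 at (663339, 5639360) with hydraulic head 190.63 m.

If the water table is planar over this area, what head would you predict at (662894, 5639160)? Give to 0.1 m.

191.5 m

Taking MW-1 as reference: MW-2−MW-1 = (355, 255, -0.56); MW-3−MW-1 = (315, 165, -0.59).
Solve a·Δx + b·Δy = Δh: det = 355·165 − 315·255 = -21750.
∂h/∂x = [(-0.56)·165 − (-0.59)·255] / -21750 = -0.002669
∂h/∂y = [355·(-0.59) − 315·(-0.56)] / -21750 = +0.001520
h(662894, 5639160) = 191.22 + (-0.002669)·(-130) + (+0.001520)·(-35) = 191.22 +0.347 -0.053 = 191.514 m.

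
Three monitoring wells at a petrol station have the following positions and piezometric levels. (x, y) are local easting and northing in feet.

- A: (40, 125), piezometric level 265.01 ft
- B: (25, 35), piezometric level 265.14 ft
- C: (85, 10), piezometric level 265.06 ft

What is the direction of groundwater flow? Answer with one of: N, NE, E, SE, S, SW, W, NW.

With h = a·x + b·y + c and A as origin, the differences give:
  (-15)·a + (-90)·b = +0.13
  45·a + (-115)·b = +0.05
Eliminate b (×(-115) and ×(-90), subtract): 5775·a = -10.450 → a = ∂h/∂x = -0.001810
Back-substitute: b = ∂h/∂y = -0.001143.
Flow = −∇h = (+0.001810 east, +0.001143 north), which points northeast.

NE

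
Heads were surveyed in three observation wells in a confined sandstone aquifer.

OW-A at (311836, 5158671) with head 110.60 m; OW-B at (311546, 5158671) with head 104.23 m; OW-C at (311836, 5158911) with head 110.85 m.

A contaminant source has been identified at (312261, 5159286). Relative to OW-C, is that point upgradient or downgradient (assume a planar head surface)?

∂h/∂x = (104.23 − 110.60) / (311546 − 311836) = +0.02197
∂h/∂y = (110.85 − 110.60) / (5158911 − 5158671) = +0.001042
Head at (312261, 5159286) = 110.60 + (+0.02197)·(425) + (+0.001042)·(615) = 120.58 m.
That is higher than the 110.85 m at OW-C, so the point is upgradient.

upgradient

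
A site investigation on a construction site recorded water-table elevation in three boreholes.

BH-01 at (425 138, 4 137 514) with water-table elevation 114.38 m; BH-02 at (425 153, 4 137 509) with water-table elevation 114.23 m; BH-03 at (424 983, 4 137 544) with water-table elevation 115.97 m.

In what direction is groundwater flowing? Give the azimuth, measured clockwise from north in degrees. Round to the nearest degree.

Differences from BH-01: to BH-02 (Δx, Δy, Δh) = (15, -5, -0.15); to BH-03 = (-155, 30, +1.59).
Determinant of the coordinate differences = 15·30 − (-155)·(-5) = -325.
∂h/∂x = [(-0.15)·30 − (+1.59)·(-5)] / -325 = -0.01062
∂h/∂y = [15·(+1.59) − (-155)·(-0.15)] / -325 = -0.001846
Flow direction (−∇h) has components (+0.01062 E, +0.001846 N).
Azimuth = atan2(E, N) = atan2(+0.01062, +0.001846) = 80.1° ≈ 080°.

080°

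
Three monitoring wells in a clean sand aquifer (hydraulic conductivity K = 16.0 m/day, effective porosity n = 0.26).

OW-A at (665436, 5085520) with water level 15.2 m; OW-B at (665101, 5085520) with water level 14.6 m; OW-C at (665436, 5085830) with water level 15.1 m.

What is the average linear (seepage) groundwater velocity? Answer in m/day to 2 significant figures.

0.11 m/day

∂h/∂x = (14.6 − 15.2) / (665101 − 665436) = +0.001791
∂h/∂y = (15.1 − 15.2) / (5085830 − 5085520) = -0.0003226
|∇h| = √(0.001791² + -0.0003226²) = 0.00182
Seepage velocity v = K·i/n = 16.0 × 0.00182 / 0.26 = 0.112 m/day.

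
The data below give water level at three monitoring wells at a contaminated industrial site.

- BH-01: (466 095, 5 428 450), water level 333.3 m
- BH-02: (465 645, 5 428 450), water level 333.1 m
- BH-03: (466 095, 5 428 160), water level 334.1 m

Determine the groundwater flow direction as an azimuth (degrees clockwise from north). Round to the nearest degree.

∂h/∂x = (333.1 − 333.3) / (465645 − 466095) = +0.0004444
∂h/∂y = (334.1 − 333.3) / (5428160 − 5428450) = -0.002759
Flow direction (−∇h) has components (-0.0004444 E, +0.002759 N).
Azimuth = atan2(E, N) = atan2(-0.0004444, +0.002759) = 350.8° ≈ 351°.

351°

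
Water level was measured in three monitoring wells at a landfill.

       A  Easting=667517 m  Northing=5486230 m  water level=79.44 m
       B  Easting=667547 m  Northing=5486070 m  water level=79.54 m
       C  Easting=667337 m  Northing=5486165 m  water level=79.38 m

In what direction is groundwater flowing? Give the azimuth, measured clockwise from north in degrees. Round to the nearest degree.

Three-point gradient (reference A): Δ to B = (30, -160, +0.10), Δ to C = (-180, -65, -0.06).
∂h/∂x = +0.0005236, ∂h/∂y = -0.0005268 (det = -30750).
Flow direction (−∇h) has components (-0.0005236 E, +0.0005268 N).
Azimuth = atan2(E, N) = atan2(-0.0005236, +0.0005268) = 315.2° ≈ 315°.

315°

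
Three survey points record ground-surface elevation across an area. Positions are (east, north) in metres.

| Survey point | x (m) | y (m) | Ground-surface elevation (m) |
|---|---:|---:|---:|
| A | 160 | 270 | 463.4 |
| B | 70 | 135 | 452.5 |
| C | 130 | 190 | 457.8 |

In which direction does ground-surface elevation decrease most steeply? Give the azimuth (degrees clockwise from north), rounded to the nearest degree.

Three-point gradient (reference A): Δ to B = (-90, -135, -10.9), Δ to C = (-30, -80, -5.6).
∂z/∂x = +0.03683, ∂z/∂y = +0.05619 (det = 3150).
Steepest decrease is along −∇f: components (-0.03683 E, -0.05619 N).
Azimuth = atan2(-0.03683, -0.05619) = 213.2° ≈ 213°.

213°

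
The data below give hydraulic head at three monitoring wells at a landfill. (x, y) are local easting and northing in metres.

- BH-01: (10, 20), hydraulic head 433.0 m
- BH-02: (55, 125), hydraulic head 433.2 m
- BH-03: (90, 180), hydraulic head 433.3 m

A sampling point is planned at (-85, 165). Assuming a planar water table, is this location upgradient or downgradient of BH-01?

upgradient

Differences from BH-01: to BH-02 (Δx, Δy, Δh) = (45, 105, +0.2); to BH-03 = (80, 160, +0.3).
Determinant of the coordinate differences = 45·160 − 80·105 = -1200.
∂h/∂x = [(+0.2)·160 − (+0.3)·105] / -1200 = -0.0004167
∂h/∂y = [45·(+0.3) − 80·(+0.2)] / -1200 = +0.002083
Head at (-85, 165) = 433.0 + (-0.0004167)·(-95) + (+0.002083)·(145) = 433.34 m.
That is higher than the 433.0 m at BH-01, so the point is upgradient.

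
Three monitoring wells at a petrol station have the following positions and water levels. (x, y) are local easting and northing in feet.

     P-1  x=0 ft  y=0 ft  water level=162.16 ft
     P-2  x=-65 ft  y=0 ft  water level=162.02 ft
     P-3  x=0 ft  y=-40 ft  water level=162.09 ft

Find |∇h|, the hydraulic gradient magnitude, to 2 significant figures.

0.0028

∂h/∂x = (162.02 − 162.16) / (-65 − 0) = +0.002154
∂h/∂y = (162.09 − 162.16) / (-40 − 0) = +0.001750
|∇h| = √(0.002154² + 0.001750²) = 0.002775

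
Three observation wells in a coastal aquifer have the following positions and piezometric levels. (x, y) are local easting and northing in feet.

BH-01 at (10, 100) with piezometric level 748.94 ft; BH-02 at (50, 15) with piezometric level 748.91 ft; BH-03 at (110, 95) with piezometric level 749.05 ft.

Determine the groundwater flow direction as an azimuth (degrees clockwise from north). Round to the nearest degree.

With h = a·x + b·y + c and BH-01 as origin, the differences give:
  40·a + (-85)·b = -0.03
  100·a + (-5)·b = +0.11
Eliminate b (×(-5) and ×(-85), subtract): 8300·a = 9.500 → a = ∂h/∂x = +0.001145
Back-substitute: b = ∂h/∂y = +0.0008916.
Flow direction (−∇h) has components (-0.001145 E, -0.0008916 N).
Azimuth = atan2(E, N) = atan2(-0.001145, -0.0008916) = 232.1° ≈ 232°.

232°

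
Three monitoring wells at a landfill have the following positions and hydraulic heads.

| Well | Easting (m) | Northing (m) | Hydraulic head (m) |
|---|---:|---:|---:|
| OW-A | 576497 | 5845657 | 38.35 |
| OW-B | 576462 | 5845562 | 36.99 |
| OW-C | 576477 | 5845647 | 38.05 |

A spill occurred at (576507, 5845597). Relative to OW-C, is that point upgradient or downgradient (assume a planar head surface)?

downgradient

With h = a·x + b·y + c and OW-A as origin, the differences give:
  (-35)·a + (-95)·b = -1.36
  (-20)·a + (-10)·b = -0.30
Eliminate b (×(-10) and ×(-95), subtract): -1550·a = -14.900 → a = ∂h/∂x = +0.009613
Back-substitute: b = ∂h/∂y = +0.01077.
Head at (576507, 5845597) = 38.35 + (+0.009613)·(10) + (+0.01077)·(-60) = 37.80 m.
That is lower than the 38.05 m at OW-C, so the point is downgradient.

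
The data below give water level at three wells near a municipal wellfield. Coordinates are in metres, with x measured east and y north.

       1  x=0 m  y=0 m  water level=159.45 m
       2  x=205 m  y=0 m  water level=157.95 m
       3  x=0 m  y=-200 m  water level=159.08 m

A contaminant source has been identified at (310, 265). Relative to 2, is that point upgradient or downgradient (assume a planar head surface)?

downgradient

∂h/∂x = (157.95 − 159.45) / (205 − 0) = -0.007317
∂h/∂y = (159.08 − 159.45) / (-200 − 0) = +0.001850
Head at (310, 265) = 159.45 + (-0.007317)·(310) + (+0.001850)·(265) = 157.67 m.
That is lower than the 157.95 m at 2, so the point is downgradient.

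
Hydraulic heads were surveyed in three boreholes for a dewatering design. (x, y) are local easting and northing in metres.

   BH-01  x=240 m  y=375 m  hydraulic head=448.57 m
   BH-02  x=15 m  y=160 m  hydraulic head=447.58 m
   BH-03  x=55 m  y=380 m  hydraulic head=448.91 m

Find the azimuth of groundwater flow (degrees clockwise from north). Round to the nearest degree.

165°

Differences from BH-01: to BH-02 (Δx, Δy, Δh) = (-225, -215, -0.99); to BH-03 = (-185, 5, +0.34).
Solve a·Δx + b·Δy = Δh: det = (-225)·5 − (-185)·(-215) = -40900.
∂h/∂x = [(-0.99)·5 − (+0.34)·(-215)] / -40900 = -0.001666
∂h/∂y = [(-225)·(+0.34) − (-185)·(-0.99)] / -40900 = +0.006348
Flow direction (−∇h) has components (+0.001666 E, -0.006348 N).
Azimuth = atan2(E, N) = atan2(+0.001666, -0.006348) = 165.3° ≈ 165°.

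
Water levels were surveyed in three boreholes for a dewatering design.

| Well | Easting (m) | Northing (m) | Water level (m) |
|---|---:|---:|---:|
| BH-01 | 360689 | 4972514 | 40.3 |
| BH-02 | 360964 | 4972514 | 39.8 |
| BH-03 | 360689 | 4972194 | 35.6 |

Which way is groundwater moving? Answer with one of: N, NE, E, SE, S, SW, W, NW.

∂h/∂x = (39.8 − 40.3) / (360964 − 360689) = -0.001818
∂h/∂y = (35.6 − 40.3) / (4972194 − 4972514) = +0.01469
Flow = −∇h = (+0.001818 east, -0.01469 north), which points south.

S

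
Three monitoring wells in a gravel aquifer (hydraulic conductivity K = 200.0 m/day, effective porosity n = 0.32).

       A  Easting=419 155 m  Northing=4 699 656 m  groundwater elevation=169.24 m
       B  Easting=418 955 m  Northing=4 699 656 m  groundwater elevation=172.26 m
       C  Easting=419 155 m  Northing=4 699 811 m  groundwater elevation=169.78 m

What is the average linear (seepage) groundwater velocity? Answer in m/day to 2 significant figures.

∂h/∂x = (172.26 − 169.24) / (418955 − 419155) = -0.01510
∂h/∂y = (169.78 − 169.24) / (4699811 − 4699656) = +0.003484
|∇h| = √(-0.01510² + 0.003484²) = 0.0155
Seepage velocity v = K·i/n = 200.0 × 0.0155 / 0.32 = 9.688 m/day.

9.7 m/day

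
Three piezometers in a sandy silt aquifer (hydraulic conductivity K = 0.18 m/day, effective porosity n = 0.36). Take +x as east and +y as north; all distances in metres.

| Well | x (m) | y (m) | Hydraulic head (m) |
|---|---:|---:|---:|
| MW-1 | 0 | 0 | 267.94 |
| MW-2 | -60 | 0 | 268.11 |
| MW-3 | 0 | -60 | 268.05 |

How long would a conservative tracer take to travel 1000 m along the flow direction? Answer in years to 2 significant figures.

∂h/∂x = (268.11 − 267.94) / (-60 − 0) = -0.002833
∂h/∂y = (268.05 − 267.94) / (-60 − 0) = -0.001833
|∇h| = √(-0.002833² + -0.001833²) = 0.003374
Seepage velocity v = K·i/n = 0.18 × 0.003374 / 0.36 = 0.001687 m/day.
t = 1000 / 0.001687 = 5.928e+05 days = 1.62e+03 years.

1600 years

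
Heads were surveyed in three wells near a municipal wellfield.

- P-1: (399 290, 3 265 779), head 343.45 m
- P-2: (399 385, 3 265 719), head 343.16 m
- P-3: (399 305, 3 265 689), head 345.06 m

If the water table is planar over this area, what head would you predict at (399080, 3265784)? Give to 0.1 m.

Taking P-1 as reference: P-2−P-1 = (95, -60, -0.29); P-3−P-1 = (15, -90, +1.61).
Solve a·Δx + b·Δy = Δh: det = 95·(-90) − 15·(-60) = -7650.
∂h/∂x = [(-0.29)·(-90) − (+1.61)·(-60)] / -7650 = -0.01604
∂h/∂y = [95·(+1.61) − 15·(-0.29)] / -7650 = -0.02056
h(399080, 3265784) = 343.45 + (-0.01604)·(-210) + (-0.02056)·(5) = 343.45 +3.368 -0.103 = 346.715 m.

346.7 m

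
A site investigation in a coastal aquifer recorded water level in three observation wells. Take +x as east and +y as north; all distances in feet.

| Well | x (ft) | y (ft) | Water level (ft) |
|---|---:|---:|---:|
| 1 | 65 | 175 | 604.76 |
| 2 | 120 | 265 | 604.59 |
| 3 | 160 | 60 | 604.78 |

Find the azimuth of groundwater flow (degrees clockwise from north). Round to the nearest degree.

With h = a·x + b·y + c and 1 as origin, the differences give:
  55·a + 90·b = -0.17
  95·a + (-115)·b = +0.02
Eliminate b (×(-115) and ×90, subtract): -14875·a = 17.750 → a = ∂h/∂x = -0.001193
Back-substitute: b = ∂h/∂y = -0.001160.
Flow direction (−∇h) has components (+0.001193 E, +0.001160 N).
Azimuth = atan2(E, N) = atan2(+0.001193, +0.001160) = 45.8° ≈ 046°.

046°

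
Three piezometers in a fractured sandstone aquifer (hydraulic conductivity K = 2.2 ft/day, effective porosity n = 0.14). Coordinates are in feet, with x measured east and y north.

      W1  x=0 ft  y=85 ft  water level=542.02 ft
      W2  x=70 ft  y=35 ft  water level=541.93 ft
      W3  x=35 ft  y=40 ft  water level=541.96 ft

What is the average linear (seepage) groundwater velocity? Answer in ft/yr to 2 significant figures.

6.1 ft/yr

Differences from W1: to W2 (Δx, Δy, Δh) = (70, -50, -0.09); to W3 = (35, -45, -0.06).
Solve a·Δx + b·Δy = Δh: det = 70·(-45) − 35·(-50) = -1400.
∂h/∂x = [(-0.09)·(-45) − (-0.06)·(-50)] / -1400 = -0.0007500
∂h/∂y = [70·(-0.06) − 35·(-0.09)] / -1400 = +0.0007500
|∇h| = √(-0.0007500² + 0.0007500²) = 0.001061
Seepage velocity v = K·i/n = 2.2 × 0.001061 / 0.14 = 0.01667 ft/day = 6.089 ft/yr.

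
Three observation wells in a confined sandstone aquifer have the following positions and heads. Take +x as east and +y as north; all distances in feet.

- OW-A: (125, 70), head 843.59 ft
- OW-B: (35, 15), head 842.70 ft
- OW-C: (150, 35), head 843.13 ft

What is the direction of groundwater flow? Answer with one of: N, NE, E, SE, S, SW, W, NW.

Differences from OW-A: to OW-B (Δx, Δy, Δh) = (-90, -55, -0.89); to OW-C = (25, -35, -0.46).
Solve a·Δx + b·Δy = Δh: det = (-90)·(-35) − 25·(-55) = 4525.
∂h/∂x = [(-0.89)·(-35) − (-0.46)·(-55)] / 4525 = +0.001293
∂h/∂y = [(-90)·(-0.46) − 25·(-0.89)] / 4525 = +0.01407
Flow = −∇h = (-0.001293 east, -0.01407 north), which points south.

S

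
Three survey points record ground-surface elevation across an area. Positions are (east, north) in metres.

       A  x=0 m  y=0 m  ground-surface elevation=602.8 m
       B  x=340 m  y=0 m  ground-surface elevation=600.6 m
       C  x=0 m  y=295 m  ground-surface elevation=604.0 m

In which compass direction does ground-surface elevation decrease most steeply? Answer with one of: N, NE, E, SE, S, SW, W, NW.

SE

∂z/∂x = (600.6 − 602.8) / (340 − 0) = -0.006471
∂z/∂y = (604.0 − 602.8) / (295 − 0) = +0.004068
Steepest decrease is along −∇f = (+0.006471 E, -0.004068 N) → southeast.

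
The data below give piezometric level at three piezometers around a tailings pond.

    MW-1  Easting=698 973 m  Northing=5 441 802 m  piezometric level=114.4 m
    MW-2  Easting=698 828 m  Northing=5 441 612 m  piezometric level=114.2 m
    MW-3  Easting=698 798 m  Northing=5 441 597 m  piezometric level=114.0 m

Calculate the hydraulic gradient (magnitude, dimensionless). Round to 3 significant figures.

0.0119

Taking MW-1 as reference: MW-2−MW-1 = (-145, -190, -0.2); MW-3−MW-1 = (-175, -205, -0.4).
Solve a·Δx + b·Δy = Δh: det = (-145)·(-205) − (-175)·(-190) = -3525.
∂h/∂x = [(-0.2)·(-205) − (-0.4)·(-190)] / -3525 = +0.009929
∂h/∂y = [(-145)·(-0.4) − (-175)·(-0.2)] / -3525 = -0.006525
|∇h| = √(0.009929² + -0.006525²) = 0.01188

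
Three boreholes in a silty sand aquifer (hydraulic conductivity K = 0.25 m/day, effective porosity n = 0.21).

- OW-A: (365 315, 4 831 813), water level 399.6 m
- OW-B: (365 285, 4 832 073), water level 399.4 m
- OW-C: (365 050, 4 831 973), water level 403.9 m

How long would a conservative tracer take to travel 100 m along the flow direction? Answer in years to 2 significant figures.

13 years

With h = a·x + b·y + c and OW-A as origin, the differences give:
  (-30)·a + 260·b = -0.2
  (-265)·a + 160·b = +4.3
Eliminate b (×160 and ×260, subtract): 64100·a = -1150.00 → a = ∂h/∂x = -0.01794
Back-substitute: b = ∂h/∂y = -0.002839.
|∇h| = √(-0.01794² + -0.002839²) = 0.01816
Seepage velocity v = K·i/n = 0.25 × 0.01816 / 0.21 = 0.02162 m/day.
t = 100 / 0.02162 = 4625 days = 12.7 years.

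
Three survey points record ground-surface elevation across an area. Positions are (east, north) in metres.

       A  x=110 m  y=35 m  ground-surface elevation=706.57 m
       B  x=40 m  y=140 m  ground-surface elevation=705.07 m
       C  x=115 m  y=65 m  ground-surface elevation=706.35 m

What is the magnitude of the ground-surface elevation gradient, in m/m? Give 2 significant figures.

Differences from A: to B (Δx, Δy, Δh) = (-70, 105, -1.50); to C = (5, 30, -0.22).
Solve a·Δx + b·Δy = Δz: det = (-70)·30 − 5·105 = -2625.
∂z/∂x = [(-1.50)·30 − (-0.22)·105] / -2625 = +0.008343
∂z/∂y = [(-70)·(-0.22) − 5·(-1.50)] / -2625 = -0.008724
|∇f| = √(0.008343² + -0.008724²) = 0.01207 m/m

0.012 m/m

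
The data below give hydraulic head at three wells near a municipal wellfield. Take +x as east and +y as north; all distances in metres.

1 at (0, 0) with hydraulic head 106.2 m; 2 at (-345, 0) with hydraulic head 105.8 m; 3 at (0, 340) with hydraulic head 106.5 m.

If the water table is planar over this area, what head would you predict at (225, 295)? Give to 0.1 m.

106.7 m

∂h/∂x = (105.8 − 106.2) / (-345 − 0) = +0.001159
∂h/∂y = (106.5 − 106.2) / (340 − 0) = +0.0008824
h(225, 295) = 106.2 + (+0.001159)·(225) + (+0.0008824)·(295) = 106.2 +0.261 +0.260 = 106.721 m.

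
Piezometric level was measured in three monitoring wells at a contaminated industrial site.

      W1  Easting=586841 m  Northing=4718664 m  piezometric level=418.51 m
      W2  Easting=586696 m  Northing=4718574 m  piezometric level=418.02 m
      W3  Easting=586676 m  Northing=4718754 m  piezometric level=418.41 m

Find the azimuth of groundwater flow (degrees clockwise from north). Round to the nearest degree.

Three-point gradient (reference W1): Δ to W2 = (-145, -90, -0.49), Δ to W3 = (-165, 90, -0.10).
∂h/∂x = +0.001903, ∂h/∂y = +0.002378 (det = -27900).
Flow direction (−∇h) has components (-0.001903 E, -0.002378 N).
Azimuth = atan2(E, N) = atan2(-0.001903, -0.002378) = 218.7° ≈ 219°.

219°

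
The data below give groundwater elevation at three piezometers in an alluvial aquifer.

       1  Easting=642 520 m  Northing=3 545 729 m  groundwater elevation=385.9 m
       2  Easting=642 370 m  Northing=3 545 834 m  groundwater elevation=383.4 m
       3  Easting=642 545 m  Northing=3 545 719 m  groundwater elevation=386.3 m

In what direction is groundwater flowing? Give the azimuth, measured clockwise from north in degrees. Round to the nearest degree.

Differences from 1: to 2 (Δx, Δy, Δh) = (-150, 105, -2.5); to 3 = (25, -10, +0.4).
Solve a·Δx + b·Δy = Δh: det = (-150)·(-10) − 25·105 = -1125.
∂h/∂x = [(-2.5)·(-10) − (+0.4)·105] / -1125 = +0.01511
∂h/∂y = [(-150)·(+0.4) − 25·(-2.5)] / -1125 = -0.002222
Flow direction (−∇h) has components (-0.01511 E, +0.002222 N).
Azimuth = atan2(E, N) = atan2(-0.01511, +0.002222) = 278.4° ≈ 278°.

278°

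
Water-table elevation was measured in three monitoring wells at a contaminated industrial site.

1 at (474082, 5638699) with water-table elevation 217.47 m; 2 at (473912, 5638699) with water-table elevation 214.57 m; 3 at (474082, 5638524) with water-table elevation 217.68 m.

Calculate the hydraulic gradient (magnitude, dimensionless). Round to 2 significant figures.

0.017

∂h/∂x = (214.57 − 217.47) / (473912 − 474082) = +0.01706
∂h/∂y = (217.68 − 217.47) / (5638524 − 5638699) = -0.001200
|∇h| = √(0.01706² + -0.001200²) = 0.0171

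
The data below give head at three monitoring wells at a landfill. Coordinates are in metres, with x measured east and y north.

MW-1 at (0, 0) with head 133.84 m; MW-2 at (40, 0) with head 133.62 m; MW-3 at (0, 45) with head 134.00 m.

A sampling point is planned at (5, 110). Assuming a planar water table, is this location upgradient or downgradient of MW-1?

upgradient

∂h/∂x = (133.62 − 133.84) / (40 − 0) = -0.005500
∂h/∂y = (134.00 − 133.84) / (45 − 0) = +0.003556
Head at (5, 110) = 133.84 + (-0.005500)·(5) + (+0.003556)·(110) = 134.20 m.
That is higher than the 133.84 m at MW-1, so the point is upgradient.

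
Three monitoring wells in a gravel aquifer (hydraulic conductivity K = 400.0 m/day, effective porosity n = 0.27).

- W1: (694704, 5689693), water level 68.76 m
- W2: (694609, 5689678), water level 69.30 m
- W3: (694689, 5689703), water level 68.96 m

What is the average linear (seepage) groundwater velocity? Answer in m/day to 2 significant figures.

17 m/day

Differences from W1: to W2 (Δx, Δy, Δh) = (-95, -15, +0.54); to W3 = (-15, 10, +0.20).
Solve a·Δx + b·Δy = Δh: det = (-95)·10 − (-15)·(-15) = -1175.
∂h/∂x = [(+0.54)·10 − (+0.20)·(-15)] / -1175 = -0.007149
∂h/∂y = [(-95)·(+0.20) − (-15)·(+0.54)] / -1175 = +0.009277
|∇h| = √(-0.007149² + 0.009277²) = 0.01171
Seepage velocity v = K·i/n = 400.0 × 0.01171 / 0.27 = 17.35 m/day.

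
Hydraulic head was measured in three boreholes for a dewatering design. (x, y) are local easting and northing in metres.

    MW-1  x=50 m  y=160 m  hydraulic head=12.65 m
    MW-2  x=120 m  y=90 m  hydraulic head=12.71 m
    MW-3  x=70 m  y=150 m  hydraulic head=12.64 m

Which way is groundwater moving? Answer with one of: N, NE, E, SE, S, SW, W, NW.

NE

Taking MW-1 as reference: MW-2−MW-1 = (70, -70, +0.06); MW-3−MW-1 = (20, -10, -0.01).
Solve a·Δx + b·Δy = Δh: det = 70·(-10) − 20·(-70) = 700.
∂h/∂x = [(+0.06)·(-10) − (-0.01)·(-70)] / 700 = -0.001857
∂h/∂y = [70·(-0.01) − 20·(+0.06)] / 700 = -0.002714
Flow = −∇h = (+0.001857 east, +0.002714 north), which points northeast.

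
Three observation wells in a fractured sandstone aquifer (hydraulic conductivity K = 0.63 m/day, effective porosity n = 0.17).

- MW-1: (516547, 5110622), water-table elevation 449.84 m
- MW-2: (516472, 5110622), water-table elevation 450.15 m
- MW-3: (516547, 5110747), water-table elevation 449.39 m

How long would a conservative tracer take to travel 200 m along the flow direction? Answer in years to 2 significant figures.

27 years

∂h/∂x = (450.15 − 449.84) / (516472 − 516547) = -0.004133
∂h/∂y = (449.39 − 449.84) / (5110747 − 5110622) = -0.003600
|∇h| = √(-0.004133² + -0.003600²) = 0.005481
Seepage velocity v = K·i/n = 0.63 × 0.005481 / 0.17 = 0.02031 m/day.
t = 200 / 0.02031 = 9847 days = 27 years.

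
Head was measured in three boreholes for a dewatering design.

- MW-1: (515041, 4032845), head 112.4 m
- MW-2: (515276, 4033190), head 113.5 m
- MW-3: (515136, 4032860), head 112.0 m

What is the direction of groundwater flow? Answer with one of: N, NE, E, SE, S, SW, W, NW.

With h = a·x + b·y + c and MW-1 as origin, the differences give:
  235·a + 345·b = +1.1
  95·a + 15·b = -0.4
Eliminate b (×15 and ×345, subtract): -29250·a = 154.50 → a = ∂h/∂x = -0.005282
Back-substitute: b = ∂h/∂y = +0.006786.
Flow = −∇h = (+0.005282 east, -0.006786 north), which points southeast.

SE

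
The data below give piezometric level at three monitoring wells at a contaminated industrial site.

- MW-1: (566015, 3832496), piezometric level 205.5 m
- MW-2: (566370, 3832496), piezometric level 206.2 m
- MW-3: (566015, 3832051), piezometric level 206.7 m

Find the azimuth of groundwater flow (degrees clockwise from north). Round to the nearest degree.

∂h/∂x = (206.2 − 205.5) / (566370 − 566015) = +0.001972
∂h/∂y = (206.7 − 205.5) / (3832051 − 3832496) = -0.002697
Flow direction (−∇h) has components (-0.001972 E, +0.002697 N).
Azimuth = atan2(E, N) = atan2(-0.001972, +0.002697) = 323.8° ≈ 324°.

324°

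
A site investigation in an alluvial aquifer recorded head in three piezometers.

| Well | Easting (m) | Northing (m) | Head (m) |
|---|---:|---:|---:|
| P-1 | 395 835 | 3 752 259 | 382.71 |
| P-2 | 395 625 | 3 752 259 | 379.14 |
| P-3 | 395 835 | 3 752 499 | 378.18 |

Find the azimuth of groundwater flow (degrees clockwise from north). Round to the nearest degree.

∂h/∂x = (379.14 − 382.71) / (395625 − 395835) = +0.01700
∂h/∂y = (378.18 − 382.71) / (3752499 − 3752259) = -0.01887
Flow direction (−∇h) has components (-0.01700 E, +0.01887 N).
Azimuth = atan2(E, N) = atan2(-0.01700, +0.01887) = 318.0° ≈ 318°.

318°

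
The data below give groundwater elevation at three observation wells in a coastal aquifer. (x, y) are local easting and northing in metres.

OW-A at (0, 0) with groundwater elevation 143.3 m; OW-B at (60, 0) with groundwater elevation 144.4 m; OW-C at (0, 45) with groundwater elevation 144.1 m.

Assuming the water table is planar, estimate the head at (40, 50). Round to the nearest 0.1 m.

144.9 m

∂h/∂x = (144.4 − 143.3) / (60 − 0) = +0.01833
∂h/∂y = (144.1 − 143.3) / (45 − 0) = +0.01778
h(40, 50) = 143.3 + (+0.01833)·(40) + (+0.01778)·(50) = 143.3 +0.733 +0.889 = 144.922 m.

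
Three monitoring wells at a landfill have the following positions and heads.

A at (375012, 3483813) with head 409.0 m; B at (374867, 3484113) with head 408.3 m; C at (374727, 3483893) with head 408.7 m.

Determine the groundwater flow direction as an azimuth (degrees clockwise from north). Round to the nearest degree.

348°

Taking A as reference: B−A = (-145, 300, -0.7); C−A = (-285, 80, -0.3).
Solve a·Δx + b·Δy = Δh: det = (-145)·80 − (-285)·300 = 73900.
∂h/∂x = [(-0.7)·80 − (-0.3)·300] / 73900 = +0.0004601
∂h/∂y = [(-145)·(-0.3) − (-285)·(-0.7)] / 73900 = -0.002111
Flow direction (−∇h) has components (-0.0004601 E, +0.002111 N).
Azimuth = atan2(E, N) = atan2(-0.0004601, +0.002111) = 347.7° ≈ 348°.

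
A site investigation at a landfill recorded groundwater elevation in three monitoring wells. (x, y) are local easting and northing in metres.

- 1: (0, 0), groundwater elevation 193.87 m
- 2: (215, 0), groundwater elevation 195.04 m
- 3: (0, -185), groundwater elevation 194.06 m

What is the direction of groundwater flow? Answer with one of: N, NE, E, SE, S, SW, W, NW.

W

∂h/∂x = (195.04 − 193.87) / (215 − 0) = +0.005442
∂h/∂y = (194.06 − 193.87) / (-185 − 0) = -0.001027
Flow = −∇h = (-0.005442 east, +0.001027 north), which points west.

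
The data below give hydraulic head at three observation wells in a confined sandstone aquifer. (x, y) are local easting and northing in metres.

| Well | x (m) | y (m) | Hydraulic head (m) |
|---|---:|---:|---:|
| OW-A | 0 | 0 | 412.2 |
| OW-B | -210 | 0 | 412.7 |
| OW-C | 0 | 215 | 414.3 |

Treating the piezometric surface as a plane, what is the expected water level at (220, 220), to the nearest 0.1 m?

∂h/∂x = (412.7 − 412.2) / (-210 − 0) = -0.002381
∂h/∂y = (414.3 − 412.2) / (215 − 0) = +0.009767
h(220, 220) = 412.2 + (-0.002381)·(220) + (+0.009767)·(220) = 412.2 -0.524 +2.149 = 413.825 m.

413.8 m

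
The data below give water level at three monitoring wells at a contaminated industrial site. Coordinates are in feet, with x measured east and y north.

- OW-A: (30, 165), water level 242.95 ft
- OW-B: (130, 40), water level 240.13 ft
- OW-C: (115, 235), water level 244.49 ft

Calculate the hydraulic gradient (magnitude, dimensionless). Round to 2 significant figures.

With h = a·x + b·y + c and OW-A as origin, the differences give:
  100·a + (-125)·b = -2.82
  85·a + 70·b = +1.54
Eliminate b (×70 and ×(-125), subtract): 17625·a = -4.900 → a = ∂h/∂x = -0.0002780
Back-substitute: b = ∂h/∂y = +0.02234.
|∇h| = √(-0.0002780² + 0.02234²) = 0.02234

0.022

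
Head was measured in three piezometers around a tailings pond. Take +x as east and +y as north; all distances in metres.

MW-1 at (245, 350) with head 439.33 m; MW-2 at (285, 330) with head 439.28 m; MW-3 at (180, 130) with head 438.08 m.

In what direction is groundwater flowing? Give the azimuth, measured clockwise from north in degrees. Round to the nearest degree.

195°

Differences from MW-1: to MW-2 (Δx, Δy, Δh) = (40, -20, -0.05); to MW-3 = (-65, -220, -1.25).
Determinant of the coordinate differences = 40·(-220) − (-65)·(-20) = -10100.
∂h/∂x = [(-0.05)·(-220) − (-1.25)·(-20)] / -10100 = +0.001386
∂h/∂y = [40·(-1.25) − (-65)·(-0.05)] / -10100 = +0.005272
Flow direction (−∇h) has components (-0.001386 E, -0.005272 N).
Azimuth = atan2(E, N) = atan2(-0.001386, -0.005272) = 194.7° ≈ 195°.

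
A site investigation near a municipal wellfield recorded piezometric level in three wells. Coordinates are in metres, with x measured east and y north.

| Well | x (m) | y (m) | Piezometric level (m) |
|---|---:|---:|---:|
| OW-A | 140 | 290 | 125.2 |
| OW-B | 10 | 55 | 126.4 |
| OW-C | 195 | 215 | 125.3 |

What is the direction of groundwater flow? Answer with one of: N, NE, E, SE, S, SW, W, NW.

NE

Differences from OW-A: to OW-B (Δx, Δy, Δh) = (-130, -235, +1.2); to OW-C = (55, -75, +0.1).
Solve a·Δx + b·Δy = Δh: det = (-130)·(-75) − 55·(-235) = 22675.
∂h/∂x = [(+1.2)·(-75) − (+0.1)·(-235)] / 22675 = -0.002933
∂h/∂y = [(-130)·(+0.1) − 55·(+1.2)] / 22675 = -0.003484
Flow = −∇h = (+0.002933 east, +0.003484 north), which points northeast.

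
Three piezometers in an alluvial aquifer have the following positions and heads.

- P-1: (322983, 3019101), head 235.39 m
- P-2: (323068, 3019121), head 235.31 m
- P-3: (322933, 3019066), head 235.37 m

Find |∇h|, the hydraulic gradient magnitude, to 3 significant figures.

0.00331

Differences from P-1: to P-2 (Δx, Δy, Δh) = (85, 20, -0.08); to P-3 = (-50, -35, -0.02).
Determinant of the coordinate differences = 85·(-35) − (-50)·20 = -1975.
∂h/∂x = [(-0.08)·(-35) − (-0.02)·20] / -1975 = -0.001620
∂h/∂y = [85·(-0.02) − (-50)·(-0.08)] / -1975 = +0.002886
|∇h| = √(-0.001620² + 0.002886²) = 0.00331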